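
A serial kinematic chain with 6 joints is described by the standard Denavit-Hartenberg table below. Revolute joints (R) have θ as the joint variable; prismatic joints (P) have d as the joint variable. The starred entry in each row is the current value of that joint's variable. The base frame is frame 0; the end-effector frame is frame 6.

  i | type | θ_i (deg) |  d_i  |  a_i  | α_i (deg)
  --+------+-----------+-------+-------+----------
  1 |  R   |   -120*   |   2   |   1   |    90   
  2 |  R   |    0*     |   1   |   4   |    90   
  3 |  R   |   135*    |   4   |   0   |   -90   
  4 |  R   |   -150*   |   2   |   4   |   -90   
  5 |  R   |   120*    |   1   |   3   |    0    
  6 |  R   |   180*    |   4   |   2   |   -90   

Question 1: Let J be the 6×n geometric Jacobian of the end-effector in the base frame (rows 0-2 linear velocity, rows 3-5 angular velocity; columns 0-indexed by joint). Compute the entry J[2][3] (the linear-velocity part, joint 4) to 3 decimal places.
-0.531

axis z_3 = (0.9659,0.2588,-0.0000); lever o_n−o_3 = (1.2328,-0.2195,-6.0801)
cross product → J_v[:, 3] = (-1.5737,5.8730,-0.5311)
J_ω[:, 3] = z_3
entry J[2][3] = -0.5311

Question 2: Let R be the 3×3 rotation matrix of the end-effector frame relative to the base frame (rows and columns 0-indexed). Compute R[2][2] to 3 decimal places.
End-effector z-axis (col 2 of R) = (-0.2888,-0.8539,-0.4330)
R[2][2] = -0.4330

-0.433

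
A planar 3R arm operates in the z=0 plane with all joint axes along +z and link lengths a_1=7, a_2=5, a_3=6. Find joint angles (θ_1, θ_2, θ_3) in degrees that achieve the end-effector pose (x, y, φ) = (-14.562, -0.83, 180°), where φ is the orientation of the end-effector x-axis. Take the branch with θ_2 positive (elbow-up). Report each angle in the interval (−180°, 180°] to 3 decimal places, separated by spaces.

149.998 90.003 -60.001

wrist centre = target − a_3·(cos φ, sin φ) = (-8.5620, -0.8300)
cos θ_2 = (73.9967−7²−5²)/(2·7·5) = -0.0000; θ_2 = 90.0027° (elbow-up)
β = atan2(-0.8300,-8.5620) = -174.4630°; ψ = atan2(5.0000,6.9998) = 35.5386°
θ_1 = β − ψ = -210.0016°
θ_3 = φ − θ_1 − θ_2 = -60.0010° (wrapped to (-180°,180°])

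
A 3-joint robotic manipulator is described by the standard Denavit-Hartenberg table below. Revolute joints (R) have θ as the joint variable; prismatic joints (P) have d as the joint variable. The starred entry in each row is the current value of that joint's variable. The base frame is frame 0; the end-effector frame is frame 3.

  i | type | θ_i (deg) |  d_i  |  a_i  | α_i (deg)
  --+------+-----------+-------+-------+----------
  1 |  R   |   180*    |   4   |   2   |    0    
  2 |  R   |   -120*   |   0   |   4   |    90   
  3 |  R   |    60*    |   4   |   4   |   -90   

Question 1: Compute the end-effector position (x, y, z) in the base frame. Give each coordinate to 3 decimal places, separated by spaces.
after link 1: o_1 = (-2.0000, 0.0000, 4.0000)
after link 2: o_2 = (-0.0000, 3.4641, 4.0000)
after link 3: o_3 = (4.4641, 3.1962, 7.4641)

4.464 3.196 7.464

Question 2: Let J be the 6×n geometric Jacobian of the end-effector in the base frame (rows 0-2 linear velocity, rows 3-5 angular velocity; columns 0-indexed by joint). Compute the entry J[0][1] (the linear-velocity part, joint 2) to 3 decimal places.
axis z_1 = (0.0000,0.0000,1.0000); lever o_n−o_1 = (6.4641,3.1962,3.4641)
cross product → J_v[:, 1] = (-3.1962,6.4641,0.0000)
J_ω[:, 1] = z_1
entry J[0][1] = -3.1962

-3.196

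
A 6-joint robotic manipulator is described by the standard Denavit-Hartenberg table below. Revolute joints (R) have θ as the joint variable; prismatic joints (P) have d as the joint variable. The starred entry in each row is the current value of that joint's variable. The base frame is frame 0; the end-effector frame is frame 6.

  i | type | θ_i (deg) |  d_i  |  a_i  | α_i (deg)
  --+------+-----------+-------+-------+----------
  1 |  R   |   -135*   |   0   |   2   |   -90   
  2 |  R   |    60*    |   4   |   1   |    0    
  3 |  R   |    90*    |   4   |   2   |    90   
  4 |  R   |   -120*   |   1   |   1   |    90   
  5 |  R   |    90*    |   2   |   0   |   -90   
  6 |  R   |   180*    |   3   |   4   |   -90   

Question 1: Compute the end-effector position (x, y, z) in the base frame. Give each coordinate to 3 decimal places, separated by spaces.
after link 1: o_1 = (-1.4142, -1.4142, 0.0000)
after link 2: o_2 = (1.0607, -4.5962, -0.8660)
after link 3: o_3 = (5.1138, -6.1999, -1.8660)
after link 4: o_4 = (3.8417, -6.2472, -2.4821)
after link 5: o_5 = (3.4882, -8.0150, -1.6160)
after link 6: o_6 = (7.6581, -7.5194, 1.0981)

7.658 -7.519 1.098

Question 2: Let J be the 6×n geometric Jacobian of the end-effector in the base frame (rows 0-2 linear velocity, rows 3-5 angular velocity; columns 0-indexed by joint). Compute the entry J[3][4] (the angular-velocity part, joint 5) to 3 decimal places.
-0.177

axis z_4 = (-0.1768,-0.8839,0.4330); lever o_n−o_4 = (3.8163,-1.2721,3.5801)
cross product → J_v[:, 4] = (-2.6136,2.2854,3.5981)
J_ω[:, 4] = z_4
entry J[3][4] = -0.1768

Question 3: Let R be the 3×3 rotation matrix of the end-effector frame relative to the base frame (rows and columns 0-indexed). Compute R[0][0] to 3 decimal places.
0.354

End-effector x-axis (col 0 of R) = (0.3536,0.3536,0.8660)
R[0][0] = 0.3536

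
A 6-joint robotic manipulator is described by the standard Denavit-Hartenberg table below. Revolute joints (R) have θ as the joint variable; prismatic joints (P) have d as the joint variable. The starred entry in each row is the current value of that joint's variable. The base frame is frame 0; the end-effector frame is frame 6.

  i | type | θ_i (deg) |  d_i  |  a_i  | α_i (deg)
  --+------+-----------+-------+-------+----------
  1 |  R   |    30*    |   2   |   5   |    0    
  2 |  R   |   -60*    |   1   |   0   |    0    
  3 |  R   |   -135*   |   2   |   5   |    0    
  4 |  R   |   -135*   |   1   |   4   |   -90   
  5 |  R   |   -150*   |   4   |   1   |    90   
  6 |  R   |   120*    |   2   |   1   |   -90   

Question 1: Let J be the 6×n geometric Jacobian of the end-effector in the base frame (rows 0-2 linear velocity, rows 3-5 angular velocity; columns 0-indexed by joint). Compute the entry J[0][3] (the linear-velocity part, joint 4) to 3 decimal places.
-4.656

axis z_3 = (0.0000,0.0000,1.0000); lever o_n−o_3 = (-2.9306,4.6561,-0.4821)
cross product → J_v[:, 3] = (-4.6561,-2.9306,0.0000)
J_ω[:, 3] = z_3
entry J[0][3] = -4.6561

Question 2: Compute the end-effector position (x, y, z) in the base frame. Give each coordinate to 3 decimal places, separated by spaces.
-3.430 5.862 4.518

after link 1: o_1 = (4.3301, 2.5000, 2.0000)
after link 2: o_2 = (4.3301, 2.5000, 3.0000)
after link 3: o_3 = (-0.4995, 1.2059, 5.0000)
after link 4: o_4 = (1.5005, 4.6700, 6.0000)
after link 5: o_5 = (-2.3966, 5.9200, 6.5000)
after link 6: o_6 = (-3.4301, 5.8620, 4.5179)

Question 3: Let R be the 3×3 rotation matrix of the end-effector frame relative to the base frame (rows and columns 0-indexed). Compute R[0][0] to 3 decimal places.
End-effector x-axis (col 0 of R) = (-0.5335,0.8080,-0.2500)
R[0][0] = -0.5335

-0.533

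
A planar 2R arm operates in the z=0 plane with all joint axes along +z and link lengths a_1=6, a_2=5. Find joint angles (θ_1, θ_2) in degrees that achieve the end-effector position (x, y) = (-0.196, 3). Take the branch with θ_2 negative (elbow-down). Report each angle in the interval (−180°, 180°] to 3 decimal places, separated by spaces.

cos θ_2 = (9.0384−6²−5²)/(2·6·5) = -0.8660; θ_2 = -150.0001° (elbow-down)
β = atan2(3.0000,-0.1960) = 93.7380°; ψ = atan2(-2.5000,1.6699) = -56.2591°
θ_1 = β − ψ = 149.9971°

149.997 -150.000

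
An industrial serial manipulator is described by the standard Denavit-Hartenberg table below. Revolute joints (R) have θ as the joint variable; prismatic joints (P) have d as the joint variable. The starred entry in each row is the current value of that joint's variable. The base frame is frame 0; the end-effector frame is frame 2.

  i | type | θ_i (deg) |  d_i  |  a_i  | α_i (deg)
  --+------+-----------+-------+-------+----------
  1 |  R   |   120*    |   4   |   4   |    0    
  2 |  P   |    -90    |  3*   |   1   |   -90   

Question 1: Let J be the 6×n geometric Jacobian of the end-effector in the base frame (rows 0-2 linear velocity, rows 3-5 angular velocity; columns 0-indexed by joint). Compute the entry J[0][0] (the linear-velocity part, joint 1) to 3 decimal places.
-3.964

axis z_0 = ẑ; lever o_n−o_0 = (-1.1340,3.9641,7.0000)
cross product → J_v[:, 0] = (-3.9641,-1.1340,0.0000)
J_ω[:, 0] = z_0
entry J[0][0] = -3.9641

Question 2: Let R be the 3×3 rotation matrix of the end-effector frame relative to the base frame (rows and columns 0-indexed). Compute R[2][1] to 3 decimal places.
End-effector y-axis (col 1 of R) = (-0.0000,0.0000,-1.0000)
R[2][1] = -1.0000

-1.000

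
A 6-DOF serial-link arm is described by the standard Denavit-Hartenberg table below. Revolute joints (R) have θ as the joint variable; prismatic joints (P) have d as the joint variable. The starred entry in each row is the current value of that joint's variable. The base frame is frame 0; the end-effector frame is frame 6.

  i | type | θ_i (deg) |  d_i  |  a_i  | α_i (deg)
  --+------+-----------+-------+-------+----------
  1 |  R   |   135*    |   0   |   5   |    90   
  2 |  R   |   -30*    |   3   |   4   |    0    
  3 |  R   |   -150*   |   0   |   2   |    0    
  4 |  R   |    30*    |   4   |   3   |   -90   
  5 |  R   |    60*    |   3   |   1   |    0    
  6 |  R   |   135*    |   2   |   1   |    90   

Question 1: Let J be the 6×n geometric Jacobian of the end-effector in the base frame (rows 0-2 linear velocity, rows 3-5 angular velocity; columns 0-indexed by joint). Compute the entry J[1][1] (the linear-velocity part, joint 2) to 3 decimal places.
5.372

axis z_1 = (0.7071,0.7071,0.0000); lever o_n−o_1 = (3.2691,5.7716,-7.5972)
cross product → J_v[:, 1] = (-5.3720,5.3720,1.7695)
J_ω[:, 1] = z_1
entry J[1][1] = 5.3720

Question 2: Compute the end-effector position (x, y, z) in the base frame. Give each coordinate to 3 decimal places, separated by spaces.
after link 1: o_1 = (-3.5355, 3.5355, 0.0000)
after link 2: o_2 = (-3.8637, 8.1063, -2.0000)
after link 3: o_3 = (-2.4495, 6.6921, -2.0000)
after link 4: o_4 = (2.2161, 7.6834, -3.5000)
after link 5: o_5 = (0.8492, 7.8255, -6.3481)
after link 6: o_6 = (-0.2664, 9.3072, -7.5972)

-0.266 9.307 -7.597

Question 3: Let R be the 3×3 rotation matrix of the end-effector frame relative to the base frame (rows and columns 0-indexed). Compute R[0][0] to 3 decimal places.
-0.408

End-effector x-axis (col 0 of R) = (-0.4085,0.7745,0.4830)
R[0][0] = -0.4085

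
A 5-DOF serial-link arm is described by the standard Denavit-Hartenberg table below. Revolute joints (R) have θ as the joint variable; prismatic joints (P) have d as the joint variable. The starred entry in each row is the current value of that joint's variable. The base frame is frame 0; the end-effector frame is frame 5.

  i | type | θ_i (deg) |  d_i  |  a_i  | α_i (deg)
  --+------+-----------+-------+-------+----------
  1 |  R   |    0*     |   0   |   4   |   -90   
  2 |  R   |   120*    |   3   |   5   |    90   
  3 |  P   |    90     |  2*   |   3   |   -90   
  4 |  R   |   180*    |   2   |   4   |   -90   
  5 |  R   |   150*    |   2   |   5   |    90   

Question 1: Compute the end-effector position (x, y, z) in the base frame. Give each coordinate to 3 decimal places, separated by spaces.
4.714 6.330 -6.763

after link 1: o_1 = (4.0000, 0.0000, 0.0000)
after link 2: o_2 = (1.5000, 3.0000, -4.3301)
after link 3: o_3 = (3.2321, 6.0000, -5.3301)
after link 4: o_4 = (4.2321, 2.0000, -3.5981)
after link 5: o_5 = (4.7141, 6.3301, -6.7631)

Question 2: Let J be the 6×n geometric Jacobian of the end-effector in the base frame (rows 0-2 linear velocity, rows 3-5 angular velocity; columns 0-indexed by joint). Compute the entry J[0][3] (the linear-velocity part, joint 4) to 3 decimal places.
axis z_3 = (0.5000,0.0000,0.8660); lever o_n−o_3 = (1.4821,0.3301,-1.4330)
cross product → J_v[:, 3] = (-0.2859,2.0000,0.1651)
J_ω[:, 3] = z_3
entry J[0][3] = -0.2859

-0.286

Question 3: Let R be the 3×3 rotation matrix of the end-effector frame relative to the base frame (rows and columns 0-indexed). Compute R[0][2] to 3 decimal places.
End-effector z-axis (col 2 of R) = (-0.4330,-0.5000,-0.7500)
R[0][2] = -0.4330

-0.433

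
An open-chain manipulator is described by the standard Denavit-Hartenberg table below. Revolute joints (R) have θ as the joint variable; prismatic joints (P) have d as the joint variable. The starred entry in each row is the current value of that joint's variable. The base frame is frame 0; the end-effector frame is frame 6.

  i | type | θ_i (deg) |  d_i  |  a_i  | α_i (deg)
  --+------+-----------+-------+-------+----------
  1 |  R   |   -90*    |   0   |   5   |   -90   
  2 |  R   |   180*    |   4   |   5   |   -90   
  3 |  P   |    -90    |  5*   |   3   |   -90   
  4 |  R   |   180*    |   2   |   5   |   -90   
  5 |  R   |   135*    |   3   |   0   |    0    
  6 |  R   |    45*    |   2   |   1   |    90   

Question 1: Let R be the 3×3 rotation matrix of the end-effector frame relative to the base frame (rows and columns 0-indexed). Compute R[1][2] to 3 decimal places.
End-effector z-axis (col 2 of R) = (-0.0000,-1.0000,0.0000)
R[1][2] = -1.0000

-1.000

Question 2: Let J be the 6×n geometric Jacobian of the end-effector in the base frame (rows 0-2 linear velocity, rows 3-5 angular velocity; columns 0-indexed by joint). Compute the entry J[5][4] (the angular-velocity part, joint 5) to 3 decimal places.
axis z_4 = (-0.0000,0.0000,1.0000); lever o_n−o_4 = (1.0000,0.0000,5.0000)
cross product → J_v[:, 4] = (-0.0000,1.0000,-0.0000)
J_ω[:, 4] = z_4
entry J[5][4] = 1.0000

1.000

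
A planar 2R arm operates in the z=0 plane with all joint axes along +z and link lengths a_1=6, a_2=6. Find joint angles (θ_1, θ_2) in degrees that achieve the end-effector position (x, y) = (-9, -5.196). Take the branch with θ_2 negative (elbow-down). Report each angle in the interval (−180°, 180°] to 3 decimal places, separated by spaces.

-120.000 -60.001

cos θ_2 = (107.9984−6²−6²)/(2·6·6) = 0.5000; θ_2 = -60.0015° (elbow-down)
β = atan2(-5.1960,-9.0000) = -150.0007°; ψ = atan2(-5.1962,8.9999) = -30.0007°
θ_1 = β − ψ = -120.0000°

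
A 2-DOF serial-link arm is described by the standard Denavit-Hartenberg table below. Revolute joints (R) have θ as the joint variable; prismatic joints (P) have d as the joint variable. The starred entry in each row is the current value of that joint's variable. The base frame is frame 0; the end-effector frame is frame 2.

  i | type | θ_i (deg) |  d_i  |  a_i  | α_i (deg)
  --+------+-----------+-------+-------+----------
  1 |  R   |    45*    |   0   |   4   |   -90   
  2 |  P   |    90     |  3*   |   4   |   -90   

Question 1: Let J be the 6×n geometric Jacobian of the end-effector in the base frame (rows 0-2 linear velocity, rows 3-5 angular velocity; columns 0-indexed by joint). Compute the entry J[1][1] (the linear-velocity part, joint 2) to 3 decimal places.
0.707

prismatic axis z_1 = (-0.7071,0.7071,0.0000)
J_v[:, 1] = z_1; J_ω[:, 1] = (0,0,0)
entry J[1][1] = 0.7071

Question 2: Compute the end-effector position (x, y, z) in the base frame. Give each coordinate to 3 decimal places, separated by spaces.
0.707 4.950 -4.000

after link 1: o_1 = (2.8284, 2.8284, 0.0000)
after link 2: o_2 = (0.7071, 4.9497, -4.0000)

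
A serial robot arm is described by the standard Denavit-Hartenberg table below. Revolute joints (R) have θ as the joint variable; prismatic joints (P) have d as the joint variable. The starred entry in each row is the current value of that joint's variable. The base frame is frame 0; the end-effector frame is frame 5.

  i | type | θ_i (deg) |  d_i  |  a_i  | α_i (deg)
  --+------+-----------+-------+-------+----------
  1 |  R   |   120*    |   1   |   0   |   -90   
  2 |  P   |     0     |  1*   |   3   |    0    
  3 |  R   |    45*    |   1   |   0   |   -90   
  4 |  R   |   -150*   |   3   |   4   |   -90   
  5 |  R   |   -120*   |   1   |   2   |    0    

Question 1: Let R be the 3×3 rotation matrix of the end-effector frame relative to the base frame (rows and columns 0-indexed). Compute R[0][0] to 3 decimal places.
End-effector x-axis (col 0 of R) = (0.3696,-0.1402,-0.9186)
R[0][0] = 0.3696

0.370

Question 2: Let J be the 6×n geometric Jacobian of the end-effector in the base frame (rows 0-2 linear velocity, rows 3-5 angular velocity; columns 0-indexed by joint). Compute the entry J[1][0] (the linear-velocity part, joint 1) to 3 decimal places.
-2.866

axis z_0 = ẑ; lever o_n−o_0 = (-2.8663,-3.7675,-0.8625)
cross product → J_v[:, 0] = (3.7675,-2.8663,0.0000)
J_ω[:, 0] = z_0
entry J[1][0] = -2.8663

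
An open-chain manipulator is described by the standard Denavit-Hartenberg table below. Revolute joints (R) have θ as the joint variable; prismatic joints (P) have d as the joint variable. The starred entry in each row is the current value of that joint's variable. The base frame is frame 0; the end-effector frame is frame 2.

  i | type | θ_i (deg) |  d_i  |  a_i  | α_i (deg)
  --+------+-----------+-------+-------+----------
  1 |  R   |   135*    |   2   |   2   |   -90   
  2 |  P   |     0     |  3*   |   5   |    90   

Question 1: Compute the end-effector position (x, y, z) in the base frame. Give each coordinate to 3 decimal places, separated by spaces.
after link 1: o_1 = (-1.4142, 1.4142, 2.0000)
after link 2: o_2 = (-7.0711, 2.8284, 2.0000)

-7.071 2.828 2.000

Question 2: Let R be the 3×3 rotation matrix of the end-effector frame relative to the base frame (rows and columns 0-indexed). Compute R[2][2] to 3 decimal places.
End-effector z-axis (col 2 of R) = (0.0000,0.0000,1.0000)
R[2][2] = 1.0000

1.000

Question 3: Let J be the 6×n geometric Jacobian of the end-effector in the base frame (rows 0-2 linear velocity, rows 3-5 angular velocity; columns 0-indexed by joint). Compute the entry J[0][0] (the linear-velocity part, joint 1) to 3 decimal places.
axis z_0 = ẑ; lever o_n−o_0 = (-7.0711,2.8284,2.0000)
cross product → J_v[:, 0] = (-2.8284,-7.0711,0.0000)
J_ω[:, 0] = z_0
entry J[0][0] = -2.8284

-2.828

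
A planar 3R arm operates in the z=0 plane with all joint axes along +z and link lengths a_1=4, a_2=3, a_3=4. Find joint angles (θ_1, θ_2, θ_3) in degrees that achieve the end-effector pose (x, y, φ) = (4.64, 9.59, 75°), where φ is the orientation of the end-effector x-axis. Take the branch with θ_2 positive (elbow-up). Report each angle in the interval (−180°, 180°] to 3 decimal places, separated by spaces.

45.001 30.000 -0.002

wrist centre = target − a_3·(cos φ, sin φ) = (3.6047, 5.7263)
cos θ_2 = (45.7845−4²−3²)/(2·4·3) = 0.8660; θ_2 = 30.0005° (elbow-up)
β = atan2(5.7263,3.6047) = 57.8094°; ψ = atan2(1.5000,6.5981) = 12.8081°
θ_1 = β − ψ = 45.0014°
θ_3 = φ − θ_1 − θ_2 = -0.0018° (wrapped to (-180°,180°])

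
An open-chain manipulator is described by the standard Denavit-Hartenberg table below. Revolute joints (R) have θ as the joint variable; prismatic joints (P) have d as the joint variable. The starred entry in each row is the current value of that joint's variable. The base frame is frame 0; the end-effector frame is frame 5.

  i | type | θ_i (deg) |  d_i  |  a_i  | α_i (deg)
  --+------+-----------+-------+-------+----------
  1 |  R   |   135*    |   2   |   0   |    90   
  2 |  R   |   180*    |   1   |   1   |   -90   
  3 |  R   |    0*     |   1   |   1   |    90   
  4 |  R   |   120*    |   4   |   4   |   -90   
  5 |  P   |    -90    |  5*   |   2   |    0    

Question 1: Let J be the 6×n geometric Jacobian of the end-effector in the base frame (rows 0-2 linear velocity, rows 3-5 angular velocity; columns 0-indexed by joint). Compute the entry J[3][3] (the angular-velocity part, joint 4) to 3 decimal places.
axis z_3 = (0.7071,0.7071,0.0000); lever o_n−o_3 = (-0.2334,8.7187,-0.9641)
cross product → J_v[:, 3] = (-0.6817,0.6817,6.3301)
J_ω[:, 3] = z_3
entry J[3][3] = 0.7071

0.707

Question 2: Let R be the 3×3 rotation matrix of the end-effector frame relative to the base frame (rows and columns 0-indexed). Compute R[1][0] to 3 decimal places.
End-effector x-axis (col 0 of R) = (0.7071,0.7071,-0.0000)
R[1][0] = 0.7071

0.707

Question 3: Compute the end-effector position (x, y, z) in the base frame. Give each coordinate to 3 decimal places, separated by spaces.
1.888 8.012 0.036

after link 1: o_1 = (0.0000, 0.0000, 2.0000)
after link 2: o_2 = (1.4142, -0.0000, 2.0000)
after link 3: o_3 = (2.1213, -0.7071, 1.0000)
after link 4: o_4 = (3.5355, 3.5355, -2.4641)
after link 5: o_5 = (1.8879, 8.0116, 0.0359)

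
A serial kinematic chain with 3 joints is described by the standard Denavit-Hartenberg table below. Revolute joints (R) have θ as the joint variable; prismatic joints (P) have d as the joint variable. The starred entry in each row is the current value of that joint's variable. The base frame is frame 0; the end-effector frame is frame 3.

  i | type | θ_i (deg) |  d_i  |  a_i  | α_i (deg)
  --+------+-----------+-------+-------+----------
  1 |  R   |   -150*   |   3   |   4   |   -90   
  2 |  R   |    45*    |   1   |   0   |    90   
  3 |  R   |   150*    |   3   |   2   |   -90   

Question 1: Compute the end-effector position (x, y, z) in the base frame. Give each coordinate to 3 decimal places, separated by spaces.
-3.241 -4.180 6.346

after link 1: o_1 = (-3.4641, -2.0000, 3.0000)
after link 2: o_2 = (-2.9641, -2.8660, 3.0000)
after link 3: o_3 = (-3.2406, -4.1803, 6.3461)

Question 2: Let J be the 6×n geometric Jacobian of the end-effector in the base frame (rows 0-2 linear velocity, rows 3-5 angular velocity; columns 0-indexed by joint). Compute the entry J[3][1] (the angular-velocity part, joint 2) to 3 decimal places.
axis z_1 = (0.5000,-0.8660,0.0000); lever o_n−o_1 = (0.2235,-2.1803,3.3461)
cross product → J_v[:, 1] = (-2.8978,-1.6730,-0.8966)
J_ω[:, 1] = z_1
entry J[3][1] = 0.5000

0.500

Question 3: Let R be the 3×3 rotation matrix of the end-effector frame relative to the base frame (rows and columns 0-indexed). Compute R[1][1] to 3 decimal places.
End-effector y-axis (col 1 of R) = (0.6124,0.3536,-0.7071)
R[1][1] = 0.3536

0.354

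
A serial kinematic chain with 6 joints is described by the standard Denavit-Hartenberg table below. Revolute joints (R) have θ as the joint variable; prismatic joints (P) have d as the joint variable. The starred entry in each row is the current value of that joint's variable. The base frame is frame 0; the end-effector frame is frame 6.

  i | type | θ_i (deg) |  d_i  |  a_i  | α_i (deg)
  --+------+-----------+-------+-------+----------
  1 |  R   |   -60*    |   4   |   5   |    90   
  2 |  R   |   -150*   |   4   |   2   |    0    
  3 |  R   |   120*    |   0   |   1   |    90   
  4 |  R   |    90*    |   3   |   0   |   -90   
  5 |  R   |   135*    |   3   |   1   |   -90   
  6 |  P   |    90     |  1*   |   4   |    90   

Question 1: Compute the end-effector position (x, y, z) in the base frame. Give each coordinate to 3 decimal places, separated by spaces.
-0.489 -4.324 -0.598

after link 1: o_1 = (2.5000, -4.3301, 4.0000)
after link 2: o_2 = (-1.8301, -4.8301, 3.0000)
after link 3: o_3 = (-1.3971, -5.5801, 2.5000)
after link 4: o_4 = (-2.1471, -4.2811, -0.0981)
after link 5: o_5 = (-2.6570, -1.9837, 2.0143)
after link 6: o_6 = (-0.4894, -4.3240, -0.5981)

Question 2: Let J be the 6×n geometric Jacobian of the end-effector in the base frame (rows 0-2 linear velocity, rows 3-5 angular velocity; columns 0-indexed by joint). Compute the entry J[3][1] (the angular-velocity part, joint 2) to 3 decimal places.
-0.866

axis z_1 = (-0.8660,-0.5000,0.0000); lever o_n−o_1 = (-2.9894,0.0061,-4.5981)
cross product → J_v[:, 1] = (2.2990,-3.9821,-1.5000)
J_ω[:, 1] = z_1
entry J[3][1] = -0.8660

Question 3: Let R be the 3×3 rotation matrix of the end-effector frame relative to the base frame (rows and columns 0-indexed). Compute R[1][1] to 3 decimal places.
0.660

End-effector y-axis (col 1 of R) = (0.4356,0.6597,-0.6124)
R[1][1] = 0.6597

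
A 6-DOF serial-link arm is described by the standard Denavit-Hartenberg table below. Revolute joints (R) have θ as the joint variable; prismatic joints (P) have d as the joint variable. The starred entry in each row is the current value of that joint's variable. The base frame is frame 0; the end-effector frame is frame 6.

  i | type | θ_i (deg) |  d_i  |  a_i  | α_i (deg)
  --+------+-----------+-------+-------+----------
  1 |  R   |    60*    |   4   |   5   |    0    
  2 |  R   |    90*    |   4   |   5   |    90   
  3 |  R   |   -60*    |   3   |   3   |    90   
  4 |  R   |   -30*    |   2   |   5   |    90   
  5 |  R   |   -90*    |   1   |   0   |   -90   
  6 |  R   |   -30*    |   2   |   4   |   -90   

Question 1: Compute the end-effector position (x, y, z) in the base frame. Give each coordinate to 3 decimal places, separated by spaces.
-7.752 6.672 2.183

after link 1: o_1 = (2.5000, 4.3301, 4.0000)
after link 2: o_2 = (-1.8301, 6.8301, 8.0000)
after link 3: o_3 = (-1.6292, 10.1782, 5.4019)
after link 4: o_4 = (-3.2542, 8.2296, 0.6519)
after link 5: o_5 = (-3.4707, 7.3546, 1.0849)
after link 6: o_6 = (-7.7518, 6.6716, 2.1830)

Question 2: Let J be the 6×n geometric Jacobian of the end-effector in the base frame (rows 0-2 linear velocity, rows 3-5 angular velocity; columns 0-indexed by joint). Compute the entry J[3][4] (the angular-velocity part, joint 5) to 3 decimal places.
-0.217

axis z_4 = (-0.2165,-0.8750,0.4330); lever o_n−o_4 = (-4.4976,-1.5580,1.5311)
cross product → J_v[:, 4] = (-0.6651,-1.6160,-3.5981)
J_ω[:, 4] = z_4
entry J[3][4] = -0.2165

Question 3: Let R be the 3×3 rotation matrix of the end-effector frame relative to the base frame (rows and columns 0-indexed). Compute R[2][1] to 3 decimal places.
0.750

End-effector y-axis (col 1 of R) = (0.6250,0.2165,0.7500)
R[2][1] = 0.7500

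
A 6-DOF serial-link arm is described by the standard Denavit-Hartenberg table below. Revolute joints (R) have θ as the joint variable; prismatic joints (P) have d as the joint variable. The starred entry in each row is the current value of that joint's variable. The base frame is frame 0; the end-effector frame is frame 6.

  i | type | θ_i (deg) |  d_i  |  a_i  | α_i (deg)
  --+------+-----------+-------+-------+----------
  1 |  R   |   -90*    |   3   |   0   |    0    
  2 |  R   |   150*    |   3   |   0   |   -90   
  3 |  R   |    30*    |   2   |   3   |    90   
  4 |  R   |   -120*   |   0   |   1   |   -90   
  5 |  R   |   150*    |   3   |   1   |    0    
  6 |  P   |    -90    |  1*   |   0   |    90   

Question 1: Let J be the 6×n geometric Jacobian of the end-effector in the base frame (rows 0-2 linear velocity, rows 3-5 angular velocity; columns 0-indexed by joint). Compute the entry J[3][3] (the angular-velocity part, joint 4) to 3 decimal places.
axis z_3 = (0.2500,0.4330,0.8660); lever o_n−o_3 = (3.1785,1.2733,-2.1316)
cross product → J_v[:, 3] = (-2.0257,3.2856,-1.0580)
J_ω[:, 3] = z_3
entry J[3][3] = 0.2500

0.250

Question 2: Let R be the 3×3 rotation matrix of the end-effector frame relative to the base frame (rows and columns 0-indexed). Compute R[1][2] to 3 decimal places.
End-effector z-axis (col 2 of R) = (0.5870,-0.4833,0.6495)
R[1][2] = -0.4833

-0.483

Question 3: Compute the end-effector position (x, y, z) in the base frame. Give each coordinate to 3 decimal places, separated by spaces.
2.746 4.523 2.368

after link 1: o_1 = (0.0000, 0.0000, 3.0000)
after link 2: o_2 = (0.0000, 0.0000, 6.0000)
after link 3: o_3 = (-0.4330, 3.2500, 4.5000)
after link 4: o_4 = (0.1005, 2.4420, 4.7500)
after link 5: o_5 = (1.9375, 4.1238, 2.8014)
after link 6: o_6 = (2.7455, 4.5233, 2.3684)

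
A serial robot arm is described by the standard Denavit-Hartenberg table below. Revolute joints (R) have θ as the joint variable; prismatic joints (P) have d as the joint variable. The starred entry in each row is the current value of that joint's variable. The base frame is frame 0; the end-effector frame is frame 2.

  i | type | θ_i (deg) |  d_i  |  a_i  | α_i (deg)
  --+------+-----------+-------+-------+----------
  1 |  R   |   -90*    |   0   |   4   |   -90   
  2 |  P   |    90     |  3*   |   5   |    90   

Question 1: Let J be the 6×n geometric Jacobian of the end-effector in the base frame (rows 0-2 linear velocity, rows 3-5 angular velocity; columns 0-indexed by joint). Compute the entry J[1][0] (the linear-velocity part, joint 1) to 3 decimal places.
3.000

axis z_0 = ẑ; lever o_n−o_0 = (3.0000,-4.0000,-5.0000)
cross product → J_v[:, 0] = (4.0000,3.0000,-0.0000)
J_ω[:, 0] = z_0
entry J[1][0] = 3.0000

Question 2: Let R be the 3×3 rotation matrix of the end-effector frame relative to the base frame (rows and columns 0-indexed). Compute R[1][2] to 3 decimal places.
-1.000

End-effector z-axis (col 2 of R) = (0.0000,-1.0000,0.0000)
R[1][2] = -1.0000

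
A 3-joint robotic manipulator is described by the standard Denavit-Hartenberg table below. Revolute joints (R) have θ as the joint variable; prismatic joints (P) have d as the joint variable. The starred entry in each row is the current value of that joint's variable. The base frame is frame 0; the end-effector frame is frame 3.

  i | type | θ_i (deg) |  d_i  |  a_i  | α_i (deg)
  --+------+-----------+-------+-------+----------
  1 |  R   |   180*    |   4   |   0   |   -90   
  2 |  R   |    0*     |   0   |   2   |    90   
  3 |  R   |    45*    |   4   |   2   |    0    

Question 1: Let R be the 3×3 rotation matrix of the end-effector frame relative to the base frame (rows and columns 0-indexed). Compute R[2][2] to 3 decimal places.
End-effector z-axis (col 2 of R) = (0.0000,0.0000,1.0000)
R[2][2] = 1.0000

1.000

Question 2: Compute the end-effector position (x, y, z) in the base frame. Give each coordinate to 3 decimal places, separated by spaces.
after link 1: o_1 = (0.0000, 0.0000, 4.0000)
after link 2: o_2 = (-2.0000, 0.0000, 4.0000)
after link 3: o_3 = (-3.4142, -1.4142, 8.0000)

-3.414 -1.414 8.000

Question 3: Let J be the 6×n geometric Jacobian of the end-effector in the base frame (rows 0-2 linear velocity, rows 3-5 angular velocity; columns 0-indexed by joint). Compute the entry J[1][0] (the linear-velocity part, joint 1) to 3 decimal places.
axis z_0 = ẑ; lever o_n−o_0 = (-3.4142,-1.4142,8.0000)
cross product → J_v[:, 0] = (1.4142,-3.4142,0.0000)
J_ω[:, 0] = z_0
entry J[1][0] = -3.4142

-3.414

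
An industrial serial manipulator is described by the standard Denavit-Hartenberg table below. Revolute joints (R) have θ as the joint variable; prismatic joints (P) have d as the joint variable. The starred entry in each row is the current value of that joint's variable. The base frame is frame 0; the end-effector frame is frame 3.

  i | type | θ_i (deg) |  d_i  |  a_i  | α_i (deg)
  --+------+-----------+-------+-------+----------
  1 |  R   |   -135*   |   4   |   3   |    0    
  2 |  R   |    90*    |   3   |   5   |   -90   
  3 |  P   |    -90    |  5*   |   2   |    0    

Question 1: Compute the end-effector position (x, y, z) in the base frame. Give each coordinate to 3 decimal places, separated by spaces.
after link 1: o_1 = (-2.1213, -2.1213, 4.0000)
after link 2: o_2 = (1.4142, -5.6569, 7.0000)
after link 3: o_3 = (4.9497, -2.1213, 9.0000)

4.950 -2.121 9.000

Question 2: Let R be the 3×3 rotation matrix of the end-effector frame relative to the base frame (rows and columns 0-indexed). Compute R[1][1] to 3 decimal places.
End-effector y-axis (col 1 of R) = (0.7071,-0.7071,-0.0000)
R[1][1] = -0.7071

-0.707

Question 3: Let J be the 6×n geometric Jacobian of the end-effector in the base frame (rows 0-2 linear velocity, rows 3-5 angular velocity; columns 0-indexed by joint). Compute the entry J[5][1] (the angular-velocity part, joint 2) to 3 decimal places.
1.000

axis z_1 = (0.0000,0.0000,1.0000); lever o_n−o_1 = (7.0711,0.0000,5.0000)
cross product → J_v[:, 1] = (0.0000,7.0711,0.0000)
J_ω[:, 1] = z_1
entry J[5][1] = 1.0000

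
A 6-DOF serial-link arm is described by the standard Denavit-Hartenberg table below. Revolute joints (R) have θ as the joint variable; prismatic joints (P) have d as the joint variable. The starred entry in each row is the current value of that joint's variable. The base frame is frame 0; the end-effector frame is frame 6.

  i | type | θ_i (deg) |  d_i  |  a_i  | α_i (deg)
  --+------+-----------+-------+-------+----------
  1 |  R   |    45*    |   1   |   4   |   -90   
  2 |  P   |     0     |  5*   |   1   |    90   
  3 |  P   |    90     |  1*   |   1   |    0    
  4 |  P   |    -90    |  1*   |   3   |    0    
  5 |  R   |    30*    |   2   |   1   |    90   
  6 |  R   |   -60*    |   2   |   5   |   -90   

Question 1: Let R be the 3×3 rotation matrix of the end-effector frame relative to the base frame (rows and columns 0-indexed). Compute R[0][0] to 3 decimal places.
End-effector x-axis (col 0 of R) = (0.1294,0.4830,-0.8660)
R[0][0] = 0.1294

0.129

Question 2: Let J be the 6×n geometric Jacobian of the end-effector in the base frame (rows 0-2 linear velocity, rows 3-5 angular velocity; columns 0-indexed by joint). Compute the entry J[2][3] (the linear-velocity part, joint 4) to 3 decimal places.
prismatic axis z_3 = (0.0000,0.0000,1.0000)
J_v[:, 3] = z_3; J_ω[:, 3] = (0,0,0)
entry J[2][3] = 1.0000

1.000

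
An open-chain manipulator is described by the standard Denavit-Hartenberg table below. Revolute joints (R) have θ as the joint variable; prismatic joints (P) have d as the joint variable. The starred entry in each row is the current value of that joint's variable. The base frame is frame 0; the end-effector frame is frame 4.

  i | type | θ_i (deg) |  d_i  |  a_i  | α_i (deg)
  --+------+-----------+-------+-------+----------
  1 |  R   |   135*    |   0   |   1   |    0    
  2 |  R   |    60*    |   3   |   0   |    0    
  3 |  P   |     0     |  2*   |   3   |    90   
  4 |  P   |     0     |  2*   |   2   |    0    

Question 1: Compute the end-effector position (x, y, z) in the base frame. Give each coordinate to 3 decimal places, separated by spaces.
after link 1: o_1 = (-0.7071, 0.7071, 0.0000)
after link 2: o_2 = (-0.7071, 0.7071, 3.0000)
after link 3: o_3 = (-3.6049, -0.0694, 5.0000)
after link 4: o_4 = (-6.0544, 1.3449, 5.0000)

-6.054 1.345 5.000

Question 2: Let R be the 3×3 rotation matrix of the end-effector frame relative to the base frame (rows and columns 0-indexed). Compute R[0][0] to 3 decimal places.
End-effector x-axis (col 0 of R) = (-0.9659,-0.2588,0.0000)
R[0][0] = -0.9659

-0.966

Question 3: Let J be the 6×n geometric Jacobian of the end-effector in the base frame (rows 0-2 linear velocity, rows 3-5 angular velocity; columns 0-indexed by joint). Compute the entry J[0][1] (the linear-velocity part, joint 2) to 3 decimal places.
-0.638

axis z_1 = (0.0000,0.0000,1.0000); lever o_n−o_1 = (-5.3473,0.6378,5.0000)
cross product → J_v[:, 1] = (-0.6378,-5.3473,0.0000)
J_ω[:, 1] = z_1
entry J[0][1] = -0.6378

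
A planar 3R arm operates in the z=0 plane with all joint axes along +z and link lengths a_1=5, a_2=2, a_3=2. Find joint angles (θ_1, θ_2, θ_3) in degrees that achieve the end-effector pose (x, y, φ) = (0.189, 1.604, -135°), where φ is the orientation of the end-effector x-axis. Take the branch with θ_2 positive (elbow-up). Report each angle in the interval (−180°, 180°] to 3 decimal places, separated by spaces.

wrist centre = target − a_3·(cos φ, sin φ) = (1.6032, 3.0182)
cos θ_2 = (11.6799−5²−2²)/(2·5·2) = -0.8660; θ_2 = 149.9976° (elbow-up)
β = atan2(3.0182,1.6032) = 62.0237°; ψ = atan2(1.0001,3.2680) = 17.0152°
θ_1 = β − ψ = 45.0085°
θ_3 = φ − θ_1 − θ_2 = 29.9939° (wrapped to (-180°,180°])

45.008 149.998 29.994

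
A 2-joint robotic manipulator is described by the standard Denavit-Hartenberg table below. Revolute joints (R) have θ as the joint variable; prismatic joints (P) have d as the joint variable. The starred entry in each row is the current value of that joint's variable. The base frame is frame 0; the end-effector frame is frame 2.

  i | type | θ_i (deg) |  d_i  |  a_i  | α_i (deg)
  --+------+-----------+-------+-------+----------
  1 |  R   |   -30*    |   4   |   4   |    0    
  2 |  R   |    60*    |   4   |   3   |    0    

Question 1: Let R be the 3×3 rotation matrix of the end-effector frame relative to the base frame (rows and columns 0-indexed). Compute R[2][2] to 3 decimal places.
1.000

End-effector z-axis (col 2 of R) = (0.0000,0.0000,1.0000)
R[2][2] = 1.0000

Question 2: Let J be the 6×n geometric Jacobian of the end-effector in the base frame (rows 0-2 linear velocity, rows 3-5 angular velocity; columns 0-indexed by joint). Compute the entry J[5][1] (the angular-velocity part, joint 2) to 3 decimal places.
axis z_1 = (0.0000,0.0000,1.0000); lever o_n−o_1 = (2.5981,1.5000,4.0000)
cross product → J_v[:, 1] = (-1.5000,2.5981,0.0000)
J_ω[:, 1] = z_1
entry J[5][1] = 1.0000

1.000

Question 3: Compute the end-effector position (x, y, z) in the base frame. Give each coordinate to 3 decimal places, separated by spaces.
6.062 -0.500 8.000

after link 1: o_1 = (3.4641, -2.0000, 4.0000)
after link 2: o_2 = (6.0622, -0.5000, 8.0000)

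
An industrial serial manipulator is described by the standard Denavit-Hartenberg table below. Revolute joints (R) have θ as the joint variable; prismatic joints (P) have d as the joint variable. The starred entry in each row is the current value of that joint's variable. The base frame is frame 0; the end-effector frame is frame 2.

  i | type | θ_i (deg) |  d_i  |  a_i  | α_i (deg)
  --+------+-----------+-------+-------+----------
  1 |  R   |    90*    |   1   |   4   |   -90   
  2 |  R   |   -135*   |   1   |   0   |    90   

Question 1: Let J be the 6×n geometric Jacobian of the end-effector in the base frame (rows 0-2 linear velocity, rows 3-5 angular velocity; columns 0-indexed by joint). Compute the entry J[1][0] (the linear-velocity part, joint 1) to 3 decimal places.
-1.000

axis z_0 = ẑ; lever o_n−o_0 = (-1.0000,4.0000,1.0000)
cross product → J_v[:, 0] = (-4.0000,-1.0000,0.0000)
J_ω[:, 0] = z_0
entry J[1][0] = -1.0000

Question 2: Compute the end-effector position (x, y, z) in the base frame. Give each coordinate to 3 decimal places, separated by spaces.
after link 1: o_1 = (0.0000, 4.0000, 1.0000)
after link 2: o_2 = (-1.0000, 4.0000, 1.0000)

-1.000 4.000 1.000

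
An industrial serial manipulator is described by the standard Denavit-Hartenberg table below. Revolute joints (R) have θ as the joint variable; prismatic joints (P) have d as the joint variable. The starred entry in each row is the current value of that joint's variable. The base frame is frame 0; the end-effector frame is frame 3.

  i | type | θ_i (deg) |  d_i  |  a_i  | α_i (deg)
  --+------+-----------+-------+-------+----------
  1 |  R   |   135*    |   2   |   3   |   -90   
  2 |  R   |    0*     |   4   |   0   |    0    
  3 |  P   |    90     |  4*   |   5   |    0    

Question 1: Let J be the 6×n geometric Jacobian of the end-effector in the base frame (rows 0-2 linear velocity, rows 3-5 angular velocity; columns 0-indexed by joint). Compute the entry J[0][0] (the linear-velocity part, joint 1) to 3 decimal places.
axis z_0 = ẑ; lever o_n−o_0 = (-7.7782,-3.5355,-3.0000)
cross product → J_v[:, 0] = (3.5355,-7.7782,0.0000)
J_ω[:, 0] = z_0
entry J[0][0] = 3.5355

3.536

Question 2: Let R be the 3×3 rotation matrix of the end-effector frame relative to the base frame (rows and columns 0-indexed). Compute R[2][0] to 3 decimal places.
-1.000

End-effector x-axis (col 0 of R) = (-0.0000,0.0000,-1.0000)
R[2][0] = -1.0000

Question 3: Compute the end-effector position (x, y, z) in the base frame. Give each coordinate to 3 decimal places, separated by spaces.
-7.778 -3.536 -3.000

after link 1: o_1 = (-2.1213, 2.1213, 2.0000)
after link 2: o_2 = (-4.9497, -0.7071, 2.0000)
after link 3: o_3 = (-7.7782, -3.5355, -3.0000)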